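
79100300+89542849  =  168643149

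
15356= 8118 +7238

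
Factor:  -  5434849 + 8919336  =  263^1*13249^1 = 3484487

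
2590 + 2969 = 5559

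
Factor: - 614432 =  - 2^5*7^1*13^1*211^1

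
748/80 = 9 + 7/20 = 9.35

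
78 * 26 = 2028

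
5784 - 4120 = 1664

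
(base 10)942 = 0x3ae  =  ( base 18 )2G6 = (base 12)666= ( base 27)17o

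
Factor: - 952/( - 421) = 2^3*7^1 * 17^1*421^( - 1)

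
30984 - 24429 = 6555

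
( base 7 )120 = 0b111111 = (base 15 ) 43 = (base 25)2D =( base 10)63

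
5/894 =5/894 = 0.01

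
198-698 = -500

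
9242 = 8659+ 583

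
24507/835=24507/835 =29.35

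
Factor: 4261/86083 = 4261^1*86083^ ( - 1 )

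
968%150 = 68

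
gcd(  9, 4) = 1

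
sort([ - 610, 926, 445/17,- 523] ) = [  -  610, - 523 , 445/17, 926 ]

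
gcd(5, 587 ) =1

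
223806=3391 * 66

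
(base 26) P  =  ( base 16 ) 19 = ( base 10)25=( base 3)221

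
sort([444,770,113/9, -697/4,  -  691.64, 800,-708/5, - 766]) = [  -  766, - 691.64, - 697/4, - 708/5,113/9,444,770,800 ] 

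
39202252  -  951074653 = - 911872401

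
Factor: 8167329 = 3^2* 907481^1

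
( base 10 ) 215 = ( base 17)CB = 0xD7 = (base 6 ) 555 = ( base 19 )B6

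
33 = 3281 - 3248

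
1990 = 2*995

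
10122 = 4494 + 5628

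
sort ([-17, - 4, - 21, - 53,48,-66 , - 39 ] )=[  -  66,-53,  -  39,-21,-17,-4, 48 ]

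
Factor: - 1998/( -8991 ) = 2/9= 2^1*3^ (-2 )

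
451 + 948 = 1399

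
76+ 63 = 139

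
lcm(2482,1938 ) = 141474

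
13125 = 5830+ 7295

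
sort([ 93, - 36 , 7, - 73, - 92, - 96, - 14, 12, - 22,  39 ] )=[ - 96, - 92, - 73, - 36, - 22, - 14, 7 , 12 , 39,  93]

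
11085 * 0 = 0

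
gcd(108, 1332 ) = 36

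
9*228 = 2052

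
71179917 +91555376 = 162735293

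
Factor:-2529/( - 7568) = 2^ (  -  4 ) * 3^2*11^( - 1 )*43^(-1)*281^1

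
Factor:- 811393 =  - 11^1*17^1*4339^1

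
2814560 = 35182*80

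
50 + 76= 126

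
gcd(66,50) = 2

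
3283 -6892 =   -  3609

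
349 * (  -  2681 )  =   - 935669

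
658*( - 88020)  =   - 57917160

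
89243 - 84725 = 4518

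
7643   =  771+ 6872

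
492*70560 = 34715520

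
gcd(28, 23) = 1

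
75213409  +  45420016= 120633425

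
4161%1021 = 77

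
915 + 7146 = 8061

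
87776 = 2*43888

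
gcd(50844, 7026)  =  6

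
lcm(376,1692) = 3384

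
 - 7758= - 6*1293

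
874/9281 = 874/9281 = 0.09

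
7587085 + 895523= 8482608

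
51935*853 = 44300555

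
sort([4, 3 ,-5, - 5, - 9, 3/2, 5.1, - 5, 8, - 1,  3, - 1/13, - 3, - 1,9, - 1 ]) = [ - 9,-5, - 5 ,- 5, - 3, - 1, - 1, - 1, - 1/13, 3/2, 3, 3, 4, 5.1,8, 9]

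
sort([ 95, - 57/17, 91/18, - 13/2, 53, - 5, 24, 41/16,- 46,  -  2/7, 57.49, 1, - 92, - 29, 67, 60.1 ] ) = [ - 92,-46, - 29, - 13/2, - 5, -57/17,  -  2/7, 1,  41/16,91/18,24,53, 57.49, 60.1,67, 95]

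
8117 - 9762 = - 1645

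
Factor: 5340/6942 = 10/13 = 2^1*5^1*13^( - 1)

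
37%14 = 9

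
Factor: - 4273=  -  4273^1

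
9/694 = 9/694=0.01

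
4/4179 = 4/4179 =0.00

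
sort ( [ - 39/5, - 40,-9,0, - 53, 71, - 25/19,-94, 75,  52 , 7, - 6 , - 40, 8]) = [ - 94 ,-53 , - 40, - 40 , - 9, - 39/5,-6, - 25/19, 0 , 7,8 , 52,  71, 75 ]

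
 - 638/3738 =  - 1 + 1550/1869 = -0.17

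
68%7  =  5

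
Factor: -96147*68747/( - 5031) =3^2 * 7^2*13^( -1 )* 23^1*43^(  -  1 )*61^1 * 1187^1 =734424201/559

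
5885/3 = 5885/3 = 1961.67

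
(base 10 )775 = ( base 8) 1407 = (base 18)271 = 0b1100000111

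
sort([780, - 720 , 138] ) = [ - 720, 138, 780 ]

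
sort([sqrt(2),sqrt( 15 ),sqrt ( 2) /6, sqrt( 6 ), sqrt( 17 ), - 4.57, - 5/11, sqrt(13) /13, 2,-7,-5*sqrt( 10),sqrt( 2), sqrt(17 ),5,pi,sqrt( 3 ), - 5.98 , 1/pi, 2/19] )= [ - 5*sqrt( 10),-7, -5.98  , - 4.57, - 5/11  ,  2/19,sqrt( 2)/6, sqrt( 13 ) /13, 1/pi, sqrt( 2), sqrt( 2), sqrt( 3),  2, sqrt(6 ), pi, sqrt(15 ),sqrt( 17 ),sqrt(17 ), 5 ] 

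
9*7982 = 71838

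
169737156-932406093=-762668937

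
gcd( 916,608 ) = 4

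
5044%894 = 574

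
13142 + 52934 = 66076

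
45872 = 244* 188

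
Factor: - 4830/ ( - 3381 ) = 10/7 = 2^1*5^1*7^( - 1 )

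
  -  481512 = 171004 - 652516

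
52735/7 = 52735/7 = 7533.57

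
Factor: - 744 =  - 2^3*3^1*31^1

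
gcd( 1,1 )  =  1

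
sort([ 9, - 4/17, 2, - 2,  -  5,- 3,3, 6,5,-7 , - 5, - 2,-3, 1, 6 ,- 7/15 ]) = [ - 7, - 5,-5, - 3, - 3,-2,  -  2, - 7/15, - 4/17,  1,  2,3,5,6,  6, 9 ]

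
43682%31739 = 11943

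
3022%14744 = 3022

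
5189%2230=729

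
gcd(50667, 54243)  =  3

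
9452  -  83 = 9369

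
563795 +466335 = 1030130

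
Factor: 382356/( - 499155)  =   - 2^2*3^1*5^(- 1)*13^1*19^1*43^1*107^( - 1 )*311^(-1)  =  -127452/166385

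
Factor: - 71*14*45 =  - 2^1 * 3^2*5^1*7^1*71^1=-44730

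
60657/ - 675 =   -  20219/225 = -  89.86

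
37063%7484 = 7127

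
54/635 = 54/635=   0.09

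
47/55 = 47/55 = 0.85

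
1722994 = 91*18934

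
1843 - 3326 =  - 1483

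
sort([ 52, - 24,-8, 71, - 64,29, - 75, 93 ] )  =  [ - 75, - 64 , - 24, - 8,29,52, 71,93]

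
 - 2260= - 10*226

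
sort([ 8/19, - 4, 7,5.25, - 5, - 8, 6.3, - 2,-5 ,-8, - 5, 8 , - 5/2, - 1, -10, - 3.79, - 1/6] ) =[-10, - 8,-8, -5, -5, - 5,-4,-3.79,-5/2, - 2,-1, - 1/6, 8/19, 5.25, 6.3, 7,  8]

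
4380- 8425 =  - 4045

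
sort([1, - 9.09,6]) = [ - 9.09, 1,6 ] 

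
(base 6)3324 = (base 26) 13i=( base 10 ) 772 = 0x304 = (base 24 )184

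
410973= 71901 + 339072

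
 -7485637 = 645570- 8131207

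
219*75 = 16425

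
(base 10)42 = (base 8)52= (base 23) 1J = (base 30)1c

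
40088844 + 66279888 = 106368732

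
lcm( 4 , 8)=8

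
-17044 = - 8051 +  - 8993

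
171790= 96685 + 75105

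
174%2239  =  174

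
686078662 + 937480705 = 1623559367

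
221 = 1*221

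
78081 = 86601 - 8520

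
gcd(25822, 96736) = 2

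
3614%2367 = 1247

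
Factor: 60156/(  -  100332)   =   - 557/929 = - 557^1* 929^ ( - 1) 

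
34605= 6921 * 5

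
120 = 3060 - 2940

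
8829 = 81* 109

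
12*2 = 24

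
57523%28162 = 1199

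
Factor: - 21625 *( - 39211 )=5^3*113^1 * 173^1 * 347^1 = 847937875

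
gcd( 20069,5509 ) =7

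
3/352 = 3/352=0.01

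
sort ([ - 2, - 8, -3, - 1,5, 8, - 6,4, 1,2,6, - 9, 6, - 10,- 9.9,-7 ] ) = [ - 10, - 9.9, - 9,- 8, - 7, - 6, - 3, - 2, - 1,1, 2,4  ,  5, 6,6,8]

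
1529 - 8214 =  - 6685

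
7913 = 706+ 7207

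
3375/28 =3375/28 = 120.54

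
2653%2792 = 2653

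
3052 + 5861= 8913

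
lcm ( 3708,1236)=3708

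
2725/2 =1362 + 1/2 =1362.50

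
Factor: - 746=-2^1 * 373^1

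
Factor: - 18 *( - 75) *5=2^1*3^3*5^3  =  6750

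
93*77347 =7193271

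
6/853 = 6/853 =0.01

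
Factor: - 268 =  - 2^2*67^1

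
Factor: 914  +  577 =3^1*7^1*71^1= 1491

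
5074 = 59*86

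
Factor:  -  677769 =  - 3^1 * 157^1*1439^1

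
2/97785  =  2/97785 =0.00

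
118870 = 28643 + 90227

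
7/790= 7/790 = 0.01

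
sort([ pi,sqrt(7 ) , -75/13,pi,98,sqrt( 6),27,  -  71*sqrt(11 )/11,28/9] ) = [ - 71  *sqrt(11)/11, - 75/13, sqrt (6 ), sqrt( 7),28/9,pi , pi, 27,98]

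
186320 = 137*1360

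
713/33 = 713/33= 21.61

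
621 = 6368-5747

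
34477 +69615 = 104092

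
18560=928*20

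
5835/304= 5835/304 = 19.19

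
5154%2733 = 2421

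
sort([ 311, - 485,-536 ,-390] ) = [ - 536 ,-485, - 390,311]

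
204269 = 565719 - 361450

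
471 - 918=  - 447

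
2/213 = 2/213 = 0.01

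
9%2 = 1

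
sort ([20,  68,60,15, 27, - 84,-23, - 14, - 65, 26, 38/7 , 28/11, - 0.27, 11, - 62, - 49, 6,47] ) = [-84, - 65,-62, - 49, - 23, - 14, - 0.27, 28/11, 38/7,6, 11, 15,20, 26,27,47, 60, 68]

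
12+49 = 61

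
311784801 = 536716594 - 224931793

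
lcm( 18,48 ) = 144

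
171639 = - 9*(-19071)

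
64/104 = 8/13  =  0.62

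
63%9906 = 63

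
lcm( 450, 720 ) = 3600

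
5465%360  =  65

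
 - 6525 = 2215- 8740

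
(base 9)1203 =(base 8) 1576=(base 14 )47c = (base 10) 894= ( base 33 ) r3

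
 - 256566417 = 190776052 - 447342469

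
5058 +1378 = 6436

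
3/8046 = 1/2682=   0.00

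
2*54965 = 109930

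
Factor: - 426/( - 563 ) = 2^1*3^1 * 71^1 * 563^( - 1) 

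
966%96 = 6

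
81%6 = 3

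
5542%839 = 508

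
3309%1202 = 905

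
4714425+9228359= 13942784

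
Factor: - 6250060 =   -  2^2*5^1*47^1 * 61^1*109^1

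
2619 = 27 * 97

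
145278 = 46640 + 98638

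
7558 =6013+1545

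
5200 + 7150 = 12350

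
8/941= 8/941 =0.01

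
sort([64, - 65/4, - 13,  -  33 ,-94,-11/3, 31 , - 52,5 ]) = [-94, - 52, - 33,-65/4, - 13, - 11/3, 5, 31, 64 ] 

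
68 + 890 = 958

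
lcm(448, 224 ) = 448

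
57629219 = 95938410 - 38309191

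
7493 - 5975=1518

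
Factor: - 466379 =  - 331^1*1409^1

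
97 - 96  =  1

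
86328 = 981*88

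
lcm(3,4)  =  12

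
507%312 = 195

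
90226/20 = 45113/10 = 4511.30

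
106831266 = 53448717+53382549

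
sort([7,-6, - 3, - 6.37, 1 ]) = [ - 6.37, - 6 ,- 3, 1,  7]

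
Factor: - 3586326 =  - 2^1*3^1*19^1*163^1*193^1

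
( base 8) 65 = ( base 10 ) 53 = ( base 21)2b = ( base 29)1o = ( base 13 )41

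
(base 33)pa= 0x343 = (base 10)835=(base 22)1FL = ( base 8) 1503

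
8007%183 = 138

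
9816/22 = 4908/11=446.18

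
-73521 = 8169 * ( - 9 )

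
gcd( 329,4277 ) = 329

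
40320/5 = 8064 = 8064.00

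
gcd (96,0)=96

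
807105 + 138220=945325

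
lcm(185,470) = 17390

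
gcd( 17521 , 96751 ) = 1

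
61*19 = 1159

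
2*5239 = 10478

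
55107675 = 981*56175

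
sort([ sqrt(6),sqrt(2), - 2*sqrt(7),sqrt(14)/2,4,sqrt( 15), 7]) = [ - 2 * sqrt (7), sqrt(2),sqrt(14)/2, sqrt(6) , sqrt(15),4,7]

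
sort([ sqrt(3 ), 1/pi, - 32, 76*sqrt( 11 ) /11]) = [ - 32,  1/pi, sqrt( 3), 76 * sqrt( 11) /11] 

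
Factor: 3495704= 2^3*436963^1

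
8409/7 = 1201 + 2/7 = 1201.29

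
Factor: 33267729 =3^1*11^1*23^1* 53^1* 827^1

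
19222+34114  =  53336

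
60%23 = 14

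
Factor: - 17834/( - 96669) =2^1 * 3^( - 2) * 23^( - 1)*37^1*241^1 * 467^( - 1) 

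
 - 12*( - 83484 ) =1001808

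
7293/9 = 2431/3 = 810.33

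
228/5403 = 76/1801=   0.04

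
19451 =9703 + 9748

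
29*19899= 577071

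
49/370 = 49/370 = 0.13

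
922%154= 152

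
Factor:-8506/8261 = -2^1 * 11^( - 1 )*751^( - 1)*4253^1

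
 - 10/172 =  - 1 + 81/86= - 0.06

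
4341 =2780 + 1561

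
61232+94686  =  155918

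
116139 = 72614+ 43525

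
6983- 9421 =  - 2438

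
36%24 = 12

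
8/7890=4/3945 = 0.00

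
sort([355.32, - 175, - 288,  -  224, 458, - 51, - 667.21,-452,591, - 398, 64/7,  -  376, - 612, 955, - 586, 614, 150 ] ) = [ - 667.21, - 612, - 586, - 452, - 398,-376, - 288,-224, - 175, - 51,64/7, 150,  355.32, 458, 591, 614 , 955] 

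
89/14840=89/14840 = 0.01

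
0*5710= 0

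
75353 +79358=154711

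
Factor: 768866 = 2^1*7^1*54919^1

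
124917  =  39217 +85700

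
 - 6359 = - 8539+2180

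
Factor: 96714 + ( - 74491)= 71^1*313^1 = 22223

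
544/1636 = 136/409 = 0.33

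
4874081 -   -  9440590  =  14314671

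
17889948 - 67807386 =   -  49917438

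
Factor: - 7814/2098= - 3907/1049=- 1049^( - 1 )*3907^1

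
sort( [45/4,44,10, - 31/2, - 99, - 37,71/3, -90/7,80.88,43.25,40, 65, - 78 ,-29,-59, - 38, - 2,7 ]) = [  -  99,-78, -59, -38,-37 ,-29, - 31/2, - 90/7,  -  2,  7,10, 45/4, 71/3,40,43.25, 44, 65,80.88]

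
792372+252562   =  1044934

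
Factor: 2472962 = 2^1 * 1236481^1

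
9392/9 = 1043 + 5/9 = 1043.56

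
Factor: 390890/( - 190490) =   -  43^ ( - 1) * 443^( - 1 )*39089^1 = - 39089/19049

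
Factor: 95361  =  3^1*7^1*19^1*239^1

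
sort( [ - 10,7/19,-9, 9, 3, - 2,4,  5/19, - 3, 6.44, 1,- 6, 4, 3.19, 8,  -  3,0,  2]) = [ - 10, -9 , - 6 , - 3, - 3, - 2,  0,  5/19 , 7/19, 1,  2,3,3.19,  4, 4, 6.44,  8 , 9 ]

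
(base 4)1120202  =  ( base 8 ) 13042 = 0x1622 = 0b1011000100010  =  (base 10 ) 5666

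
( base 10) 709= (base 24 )15D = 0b1011000101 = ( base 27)q7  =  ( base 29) od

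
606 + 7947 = 8553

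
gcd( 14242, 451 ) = 1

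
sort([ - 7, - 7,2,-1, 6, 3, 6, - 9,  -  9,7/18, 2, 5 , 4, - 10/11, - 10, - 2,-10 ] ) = [-10, - 10 , - 9,-9, - 7, - 7, - 2, - 1,  -  10/11,7/18,  2, 2, 3, 4, 5, 6, 6] 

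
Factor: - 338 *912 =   -  2^5 * 3^1*13^2* 19^1 = - 308256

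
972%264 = 180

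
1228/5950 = 614/2975 = 0.21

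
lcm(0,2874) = 0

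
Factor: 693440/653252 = 2^4*5^1 * 11^1 * 829^( - 1)  =  880/829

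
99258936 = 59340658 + 39918278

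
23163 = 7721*3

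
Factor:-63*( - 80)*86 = 2^5*3^2*5^1*7^1*43^1 = 433440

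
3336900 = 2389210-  - 947690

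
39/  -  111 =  - 13/37  =  - 0.35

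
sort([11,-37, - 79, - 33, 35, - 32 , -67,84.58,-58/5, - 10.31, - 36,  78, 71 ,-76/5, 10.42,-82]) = [-82, - 79, -67, - 37 , - 36, - 33,-32, - 76/5, - 58/5, - 10.31, 10.42, 11, 35, 71,78 , 84.58] 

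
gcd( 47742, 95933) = 1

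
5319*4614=24541866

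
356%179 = 177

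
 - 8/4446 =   -  4/2223 = - 0.00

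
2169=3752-1583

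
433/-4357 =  - 433/4357 = - 0.10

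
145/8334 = 145/8334 = 0.02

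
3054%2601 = 453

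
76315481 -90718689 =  - 14403208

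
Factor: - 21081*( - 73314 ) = 2^1 * 3^3 *4073^1 * 7027^1 = 1545532434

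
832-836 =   -  4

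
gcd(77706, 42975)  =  9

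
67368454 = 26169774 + 41198680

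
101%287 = 101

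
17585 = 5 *3517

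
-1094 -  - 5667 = 4573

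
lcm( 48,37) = 1776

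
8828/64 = 2207/16 = 137.94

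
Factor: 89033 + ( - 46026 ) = 29^1*1483^1   =  43007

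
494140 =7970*62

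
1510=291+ 1219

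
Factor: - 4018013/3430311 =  - 3^( - 1) * 17^(-1 )*179^1 * 22447^1*67261^( - 1)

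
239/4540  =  239/4540 = 0.05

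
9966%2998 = 972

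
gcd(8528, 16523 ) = 533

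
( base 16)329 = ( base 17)2DA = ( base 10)809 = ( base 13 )4a3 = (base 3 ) 1002222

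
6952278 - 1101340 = 5850938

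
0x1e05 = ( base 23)EC3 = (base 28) 9md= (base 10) 7685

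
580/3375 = 116/675 =0.17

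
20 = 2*10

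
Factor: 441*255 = 3^3* 5^1*7^2*17^1 = 112455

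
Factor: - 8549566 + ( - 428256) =-8977822 = -  2^1*7^1*433^1*1481^1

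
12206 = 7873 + 4333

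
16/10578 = 8/5289 = 0.00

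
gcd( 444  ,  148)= 148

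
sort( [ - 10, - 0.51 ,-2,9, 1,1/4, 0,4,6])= [ - 10, - 2, - 0.51, 0 , 1/4 , 1 , 4, 6,9 ]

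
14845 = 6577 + 8268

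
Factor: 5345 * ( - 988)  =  -2^2 * 5^1 * 13^1*19^1*1069^1 =- 5280860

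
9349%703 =210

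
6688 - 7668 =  - 980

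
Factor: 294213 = 3^1*101^1*971^1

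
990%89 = 11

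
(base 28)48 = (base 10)120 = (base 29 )44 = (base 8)170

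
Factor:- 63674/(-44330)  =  79/55 = 5^(-1)*11^ (  -  1)*79^1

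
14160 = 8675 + 5485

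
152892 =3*50964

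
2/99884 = 1/49942 = 0.00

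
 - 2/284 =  - 1/142 = - 0.01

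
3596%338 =216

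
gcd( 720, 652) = 4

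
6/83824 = 3/41912= 0.00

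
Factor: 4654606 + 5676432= 2^1* 5165519^1=   10331038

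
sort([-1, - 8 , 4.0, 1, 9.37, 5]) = [ - 8, - 1, 1,4.0,5,  9.37]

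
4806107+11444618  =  16250725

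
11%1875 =11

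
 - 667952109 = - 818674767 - - 150722658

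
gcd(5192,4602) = 118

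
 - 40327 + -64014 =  - 104341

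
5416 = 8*677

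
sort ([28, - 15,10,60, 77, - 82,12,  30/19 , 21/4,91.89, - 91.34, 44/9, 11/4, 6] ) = [ - 91.34, - 82, - 15, 30/19,11/4,  44/9,21/4,6,10,12,28,60, 77,91.89 ] 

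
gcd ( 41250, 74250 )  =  8250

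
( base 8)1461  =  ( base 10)817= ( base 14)425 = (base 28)115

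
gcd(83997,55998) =27999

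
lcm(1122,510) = 5610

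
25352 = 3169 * 8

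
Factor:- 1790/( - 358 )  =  5 = 5^1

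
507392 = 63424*8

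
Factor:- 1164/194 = - 6 = - 2^1*3^1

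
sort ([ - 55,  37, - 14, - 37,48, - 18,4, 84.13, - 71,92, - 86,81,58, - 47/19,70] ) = [-86, - 71, - 55 ,-37, - 18, - 14, - 47/19,4, 37, 48,58, 70, 81, 84.13 , 92]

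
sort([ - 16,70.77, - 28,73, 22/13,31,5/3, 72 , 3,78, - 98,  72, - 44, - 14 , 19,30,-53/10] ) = [ - 98 , - 44, - 28,-16, - 14, - 53/10,5/3,  22/13,3,19, 30,31, 70.77, 72,  72,73, 78] 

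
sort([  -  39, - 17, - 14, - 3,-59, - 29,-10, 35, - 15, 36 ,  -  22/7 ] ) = [-59, - 39,- 29, - 17,-15, - 14, - 10 ,  -  22/7, - 3,35,36 ]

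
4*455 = 1820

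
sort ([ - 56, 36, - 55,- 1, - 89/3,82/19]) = [ - 56, - 55, - 89/3, - 1,82/19,36]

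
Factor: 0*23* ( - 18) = 0= 0^1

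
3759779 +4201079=7960858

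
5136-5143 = -7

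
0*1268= 0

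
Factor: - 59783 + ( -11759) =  - 71542 =-2^1 *35771^1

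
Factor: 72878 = 2^1*13^1*2803^1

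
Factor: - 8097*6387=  - 51715539=- 3^2*2129^1*2699^1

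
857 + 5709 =6566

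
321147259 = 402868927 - 81721668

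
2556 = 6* 426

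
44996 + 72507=117503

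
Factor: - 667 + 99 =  - 568 = - 2^3*71^1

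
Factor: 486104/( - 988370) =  - 2^2*5^(  -  1)*60763^1 * 98837^( - 1) = - 243052/494185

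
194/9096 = 97/4548=0.02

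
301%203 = 98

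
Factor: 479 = 479^1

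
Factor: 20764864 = 2^6*324451^1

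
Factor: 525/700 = 2^ ( -2)*3^1 = 3/4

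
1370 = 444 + 926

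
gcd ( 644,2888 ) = 4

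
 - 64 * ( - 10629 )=680256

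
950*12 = 11400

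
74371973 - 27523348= 46848625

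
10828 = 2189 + 8639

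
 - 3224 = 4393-7617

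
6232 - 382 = 5850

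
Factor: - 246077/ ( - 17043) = 823/57=   3^( - 1)*19^( -1 )*823^1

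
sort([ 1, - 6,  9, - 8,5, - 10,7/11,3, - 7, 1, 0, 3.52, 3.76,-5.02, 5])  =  [-10,-8 ,-7, - 6, - 5.02, 0, 7/11, 1,1,3, 3.52 , 3.76, 5, 5,9]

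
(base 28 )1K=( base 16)30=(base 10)48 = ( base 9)53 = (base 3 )1210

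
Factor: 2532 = 2^2*3^1 * 211^1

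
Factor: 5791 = 5791^1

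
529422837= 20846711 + 508576126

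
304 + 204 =508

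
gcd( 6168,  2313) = 771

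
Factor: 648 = 2^3*3^4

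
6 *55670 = 334020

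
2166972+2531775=4698747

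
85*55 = 4675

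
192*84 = 16128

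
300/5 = 60 = 60.00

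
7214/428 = 3607/214 = 16.86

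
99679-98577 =1102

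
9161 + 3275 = 12436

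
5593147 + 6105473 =11698620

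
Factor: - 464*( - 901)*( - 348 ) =-2^6*3^1*17^1*29^2*53^1 = - 145486272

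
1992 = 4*498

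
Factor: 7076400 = 2^4*3^1 * 5^2*5897^1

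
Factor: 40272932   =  2^2*7^1*17^1 * 19^1*61^1 * 73^1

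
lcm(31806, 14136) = 127224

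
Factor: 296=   2^3*37^1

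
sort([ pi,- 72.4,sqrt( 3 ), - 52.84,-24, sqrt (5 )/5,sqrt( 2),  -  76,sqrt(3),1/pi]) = [ -76,-72.4 , - 52.84,-24, 1/pi,  sqrt( 5 ) /5,  sqrt( 2),sqrt(3),sqrt( 3),pi ] 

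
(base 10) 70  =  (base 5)240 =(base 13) 55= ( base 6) 154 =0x46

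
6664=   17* 392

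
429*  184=78936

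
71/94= 71/94 = 0.76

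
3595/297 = 3595/297 = 12.10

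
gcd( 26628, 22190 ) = 4438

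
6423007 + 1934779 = 8357786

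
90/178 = 45/89= 0.51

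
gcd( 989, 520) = 1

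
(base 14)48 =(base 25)2e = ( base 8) 100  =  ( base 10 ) 64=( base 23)2i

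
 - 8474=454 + - 8928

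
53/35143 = 53/35143  =  0.00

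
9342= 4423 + 4919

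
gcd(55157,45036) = 1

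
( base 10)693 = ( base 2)1010110101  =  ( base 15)313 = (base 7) 2010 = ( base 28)ol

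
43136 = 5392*8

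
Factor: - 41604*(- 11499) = 2^2*3^2*  3467^1*3833^1=478404396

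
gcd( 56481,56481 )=56481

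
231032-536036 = -305004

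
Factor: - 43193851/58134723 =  - 3^( - 1 )*47^(  -  1)*412303^ ( - 1)*43193851^1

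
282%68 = 10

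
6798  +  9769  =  16567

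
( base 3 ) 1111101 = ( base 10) 1090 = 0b10001000010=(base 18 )36A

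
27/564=9/188 = 0.05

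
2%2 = 0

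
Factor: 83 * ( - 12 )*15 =-14940 = -2^2*3^2 * 5^1*83^1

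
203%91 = 21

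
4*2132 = 8528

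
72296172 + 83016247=155312419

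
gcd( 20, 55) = 5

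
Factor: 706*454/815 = 2^2*5^ ( - 1 )*163^(  -  1 )*227^1 * 353^1 = 320524/815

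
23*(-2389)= - 54947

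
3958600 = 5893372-1934772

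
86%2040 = 86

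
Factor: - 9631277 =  - 29^1*332113^1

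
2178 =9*242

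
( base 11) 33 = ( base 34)12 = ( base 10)36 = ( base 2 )100100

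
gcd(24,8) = 8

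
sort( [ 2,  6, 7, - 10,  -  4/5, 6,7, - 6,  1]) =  [ - 10, - 6,-4/5,1,2,  6,  6, 7,7]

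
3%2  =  1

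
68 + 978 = 1046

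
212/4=53 = 53.00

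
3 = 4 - 1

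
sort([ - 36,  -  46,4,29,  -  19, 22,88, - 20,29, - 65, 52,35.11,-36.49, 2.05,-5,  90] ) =[ - 65, -46,  -  36.49, - 36,-20, -19, - 5,2.05,4,22,29, 29,35.11, 52,  88,90]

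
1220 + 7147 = 8367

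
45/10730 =9/2146 = 0.00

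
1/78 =1/78 = 0.01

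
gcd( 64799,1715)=7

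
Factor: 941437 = 7^2*19213^1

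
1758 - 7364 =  - 5606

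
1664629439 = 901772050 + 762857389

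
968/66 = 14 + 2/3 = 14.67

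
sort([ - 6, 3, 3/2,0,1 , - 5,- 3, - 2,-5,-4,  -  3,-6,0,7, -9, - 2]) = [ - 9, - 6,- 6, - 5,-5,-4, -3, - 3, - 2, - 2, 0,0, 1,3/2, 3,7] 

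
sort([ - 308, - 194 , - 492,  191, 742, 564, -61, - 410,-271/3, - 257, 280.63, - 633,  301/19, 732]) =[ - 633, - 492 , - 410, - 308, - 257, - 194, - 271/3, - 61, 301/19, 191, 280.63, 564, 732, 742 ] 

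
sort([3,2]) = [2, 3]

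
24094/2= 12047 = 12047.00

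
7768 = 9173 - 1405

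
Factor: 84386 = 2^1 * 42193^1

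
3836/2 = 1918 = 1918.00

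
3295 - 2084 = 1211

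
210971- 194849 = 16122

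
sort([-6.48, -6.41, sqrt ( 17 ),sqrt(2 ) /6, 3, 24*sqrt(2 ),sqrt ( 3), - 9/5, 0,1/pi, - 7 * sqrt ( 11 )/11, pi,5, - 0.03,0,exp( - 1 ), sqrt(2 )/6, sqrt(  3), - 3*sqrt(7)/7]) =[ - 6.48, - 6.41,-7*sqrt(11 ) /11,-9/5, - 3*sqrt(7 )/7,  -  0.03, 0, 0,sqrt( 2)/6,  sqrt( 2)/6 , 1/pi,exp( - 1),  sqrt(3 ), sqrt(3),3,pi,sqrt( 17),5, 24 * sqrt(2 ) ] 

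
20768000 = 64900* 320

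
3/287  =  3/287=0.01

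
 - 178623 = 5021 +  - 183644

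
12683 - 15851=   -  3168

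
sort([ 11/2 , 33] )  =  [11/2,33]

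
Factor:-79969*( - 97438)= 7792019422 = 2^1*11^1*43^1*103^1*211^1*379^1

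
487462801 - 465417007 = 22045794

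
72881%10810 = 8021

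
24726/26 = 951 = 951.00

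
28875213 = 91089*317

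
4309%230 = 169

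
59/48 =59/48 = 1.23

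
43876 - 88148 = -44272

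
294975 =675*437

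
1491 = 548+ 943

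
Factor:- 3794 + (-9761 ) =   -  13555 = - 5^1*2711^1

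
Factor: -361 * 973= - 7^1 * 19^2 * 139^1 = - 351253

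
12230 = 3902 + 8328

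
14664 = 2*7332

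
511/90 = 5  +  61/90 = 5.68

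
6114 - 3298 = 2816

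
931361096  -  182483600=748877496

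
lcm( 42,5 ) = 210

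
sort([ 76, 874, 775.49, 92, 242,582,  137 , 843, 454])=[76, 92, 137, 242,454, 582,775.49, 843,874 ]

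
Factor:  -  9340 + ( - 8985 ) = -18325 = - 5^2 * 733^1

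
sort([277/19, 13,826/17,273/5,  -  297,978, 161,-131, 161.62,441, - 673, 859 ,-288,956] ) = [ - 673, - 297 , - 288 , - 131,13,277/19, 826/17,273/5 , 161, 161.62,441,  859, 956,978]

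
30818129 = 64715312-33897183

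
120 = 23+97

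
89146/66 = 44573/33=1350.70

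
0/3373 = 0= 0.00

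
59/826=1/14 = 0.07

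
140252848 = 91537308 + 48715540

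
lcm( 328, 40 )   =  1640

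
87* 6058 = 527046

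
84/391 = 84/391 = 0.21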